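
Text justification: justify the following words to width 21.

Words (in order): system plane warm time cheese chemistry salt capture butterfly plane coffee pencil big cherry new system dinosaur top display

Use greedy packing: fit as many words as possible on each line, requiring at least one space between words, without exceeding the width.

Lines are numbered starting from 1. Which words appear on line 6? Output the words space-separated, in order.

Line 1: ['system', 'plane', 'warm'] (min_width=17, slack=4)
Line 2: ['time', 'cheese', 'chemistry'] (min_width=21, slack=0)
Line 3: ['salt', 'capture'] (min_width=12, slack=9)
Line 4: ['butterfly', 'plane'] (min_width=15, slack=6)
Line 5: ['coffee', 'pencil', 'big'] (min_width=17, slack=4)
Line 6: ['cherry', 'new', 'system'] (min_width=17, slack=4)
Line 7: ['dinosaur', 'top', 'display'] (min_width=20, slack=1)

Answer: cherry new system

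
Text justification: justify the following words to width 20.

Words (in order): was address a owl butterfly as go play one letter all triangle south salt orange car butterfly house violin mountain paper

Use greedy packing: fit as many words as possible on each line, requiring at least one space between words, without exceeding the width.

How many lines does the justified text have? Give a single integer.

Answer: 7

Derivation:
Line 1: ['was', 'address', 'a', 'owl'] (min_width=17, slack=3)
Line 2: ['butterfly', 'as', 'go', 'play'] (min_width=20, slack=0)
Line 3: ['one', 'letter', 'all'] (min_width=14, slack=6)
Line 4: ['triangle', 'south', 'salt'] (min_width=19, slack=1)
Line 5: ['orange', 'car', 'butterfly'] (min_width=20, slack=0)
Line 6: ['house', 'violin'] (min_width=12, slack=8)
Line 7: ['mountain', 'paper'] (min_width=14, slack=6)
Total lines: 7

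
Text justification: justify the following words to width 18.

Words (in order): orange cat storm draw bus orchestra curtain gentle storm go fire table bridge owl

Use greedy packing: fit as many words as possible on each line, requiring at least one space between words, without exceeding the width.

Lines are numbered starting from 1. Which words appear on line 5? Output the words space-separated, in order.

Answer: table bridge owl

Derivation:
Line 1: ['orange', 'cat', 'storm'] (min_width=16, slack=2)
Line 2: ['draw', 'bus', 'orchestra'] (min_width=18, slack=0)
Line 3: ['curtain', 'gentle'] (min_width=14, slack=4)
Line 4: ['storm', 'go', 'fire'] (min_width=13, slack=5)
Line 5: ['table', 'bridge', 'owl'] (min_width=16, slack=2)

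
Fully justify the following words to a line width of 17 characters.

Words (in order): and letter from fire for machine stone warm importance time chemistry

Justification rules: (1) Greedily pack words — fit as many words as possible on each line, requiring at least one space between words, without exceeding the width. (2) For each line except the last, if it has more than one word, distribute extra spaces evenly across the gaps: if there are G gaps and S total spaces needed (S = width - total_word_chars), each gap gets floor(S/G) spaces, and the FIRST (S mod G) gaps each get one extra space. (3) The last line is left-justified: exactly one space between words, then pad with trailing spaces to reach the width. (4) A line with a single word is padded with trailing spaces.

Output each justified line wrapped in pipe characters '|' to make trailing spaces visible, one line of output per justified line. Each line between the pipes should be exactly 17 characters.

Line 1: ['and', 'letter', 'from'] (min_width=15, slack=2)
Line 2: ['fire', 'for', 'machine'] (min_width=16, slack=1)
Line 3: ['stone', 'warm'] (min_width=10, slack=7)
Line 4: ['importance', 'time'] (min_width=15, slack=2)
Line 5: ['chemistry'] (min_width=9, slack=8)

Answer: |and  letter  from|
|fire  for machine|
|stone        warm|
|importance   time|
|chemistry        |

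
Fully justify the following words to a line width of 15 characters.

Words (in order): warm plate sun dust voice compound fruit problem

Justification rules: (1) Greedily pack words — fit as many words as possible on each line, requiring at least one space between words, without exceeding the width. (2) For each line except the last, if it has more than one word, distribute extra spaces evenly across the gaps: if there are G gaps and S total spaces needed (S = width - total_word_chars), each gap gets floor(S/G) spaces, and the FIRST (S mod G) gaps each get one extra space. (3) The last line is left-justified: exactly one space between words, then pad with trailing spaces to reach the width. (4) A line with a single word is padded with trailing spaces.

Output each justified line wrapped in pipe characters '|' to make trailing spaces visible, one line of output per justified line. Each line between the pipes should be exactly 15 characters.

Answer: |warm  plate sun|
|dust      voice|
|compound  fruit|
|problem        |

Derivation:
Line 1: ['warm', 'plate', 'sun'] (min_width=14, slack=1)
Line 2: ['dust', 'voice'] (min_width=10, slack=5)
Line 3: ['compound', 'fruit'] (min_width=14, slack=1)
Line 4: ['problem'] (min_width=7, slack=8)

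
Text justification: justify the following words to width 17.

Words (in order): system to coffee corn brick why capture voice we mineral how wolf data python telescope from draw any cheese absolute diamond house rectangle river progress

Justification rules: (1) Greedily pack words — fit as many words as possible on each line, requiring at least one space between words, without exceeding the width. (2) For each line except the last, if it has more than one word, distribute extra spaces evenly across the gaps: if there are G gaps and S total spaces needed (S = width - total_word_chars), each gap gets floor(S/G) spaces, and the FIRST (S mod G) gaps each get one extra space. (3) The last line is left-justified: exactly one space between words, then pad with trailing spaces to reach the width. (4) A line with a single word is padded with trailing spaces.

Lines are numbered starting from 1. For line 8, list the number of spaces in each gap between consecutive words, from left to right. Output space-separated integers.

Answer: 2

Derivation:
Line 1: ['system', 'to', 'coffee'] (min_width=16, slack=1)
Line 2: ['corn', 'brick', 'why'] (min_width=14, slack=3)
Line 3: ['capture', 'voice', 'we'] (min_width=16, slack=1)
Line 4: ['mineral', 'how', 'wolf'] (min_width=16, slack=1)
Line 5: ['data', 'python'] (min_width=11, slack=6)
Line 6: ['telescope', 'from'] (min_width=14, slack=3)
Line 7: ['draw', 'any', 'cheese'] (min_width=15, slack=2)
Line 8: ['absolute', 'diamond'] (min_width=16, slack=1)
Line 9: ['house', 'rectangle'] (min_width=15, slack=2)
Line 10: ['river', 'progress'] (min_width=14, slack=3)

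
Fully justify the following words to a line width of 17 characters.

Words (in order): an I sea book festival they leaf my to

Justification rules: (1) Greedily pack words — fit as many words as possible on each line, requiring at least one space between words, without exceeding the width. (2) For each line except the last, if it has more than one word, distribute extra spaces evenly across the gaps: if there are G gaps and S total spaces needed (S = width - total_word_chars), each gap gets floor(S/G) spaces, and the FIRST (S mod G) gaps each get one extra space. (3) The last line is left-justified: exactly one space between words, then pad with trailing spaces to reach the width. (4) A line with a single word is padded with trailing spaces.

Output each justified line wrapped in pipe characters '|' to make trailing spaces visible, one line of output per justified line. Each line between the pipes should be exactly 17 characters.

Line 1: ['an', 'I', 'sea', 'book'] (min_width=13, slack=4)
Line 2: ['festival', 'they'] (min_width=13, slack=4)
Line 3: ['leaf', 'my', 'to'] (min_width=10, slack=7)

Answer: |an   I  sea  book|
|festival     they|
|leaf my to       |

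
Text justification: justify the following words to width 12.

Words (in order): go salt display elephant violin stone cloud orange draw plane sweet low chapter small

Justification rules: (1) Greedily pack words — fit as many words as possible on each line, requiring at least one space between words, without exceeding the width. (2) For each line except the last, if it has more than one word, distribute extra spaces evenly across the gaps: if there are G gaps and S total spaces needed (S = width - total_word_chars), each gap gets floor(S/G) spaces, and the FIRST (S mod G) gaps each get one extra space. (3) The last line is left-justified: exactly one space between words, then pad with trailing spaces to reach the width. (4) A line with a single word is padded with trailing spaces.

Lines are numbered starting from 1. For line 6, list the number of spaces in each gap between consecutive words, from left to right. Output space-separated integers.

Answer: 3

Derivation:
Line 1: ['go', 'salt'] (min_width=7, slack=5)
Line 2: ['display'] (min_width=7, slack=5)
Line 3: ['elephant'] (min_width=8, slack=4)
Line 4: ['violin', 'stone'] (min_width=12, slack=0)
Line 5: ['cloud', 'orange'] (min_width=12, slack=0)
Line 6: ['draw', 'plane'] (min_width=10, slack=2)
Line 7: ['sweet', 'low'] (min_width=9, slack=3)
Line 8: ['chapter'] (min_width=7, slack=5)
Line 9: ['small'] (min_width=5, slack=7)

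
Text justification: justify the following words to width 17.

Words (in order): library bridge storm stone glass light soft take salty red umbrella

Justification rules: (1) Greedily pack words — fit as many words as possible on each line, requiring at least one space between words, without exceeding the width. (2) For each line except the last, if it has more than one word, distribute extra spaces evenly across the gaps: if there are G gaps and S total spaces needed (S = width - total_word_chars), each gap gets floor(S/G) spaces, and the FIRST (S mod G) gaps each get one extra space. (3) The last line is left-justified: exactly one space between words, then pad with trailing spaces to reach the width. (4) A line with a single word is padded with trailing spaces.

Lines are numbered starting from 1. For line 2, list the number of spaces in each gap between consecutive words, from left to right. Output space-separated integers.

Line 1: ['library', 'bridge'] (min_width=14, slack=3)
Line 2: ['storm', 'stone', 'glass'] (min_width=17, slack=0)
Line 3: ['light', 'soft', 'take'] (min_width=15, slack=2)
Line 4: ['salty', 'red'] (min_width=9, slack=8)
Line 5: ['umbrella'] (min_width=8, slack=9)

Answer: 1 1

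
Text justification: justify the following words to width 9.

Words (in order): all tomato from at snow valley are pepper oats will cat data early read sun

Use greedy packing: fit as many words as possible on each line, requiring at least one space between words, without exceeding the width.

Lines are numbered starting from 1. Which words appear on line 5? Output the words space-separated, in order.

Answer: valley

Derivation:
Line 1: ['all'] (min_width=3, slack=6)
Line 2: ['tomato'] (min_width=6, slack=3)
Line 3: ['from', 'at'] (min_width=7, slack=2)
Line 4: ['snow'] (min_width=4, slack=5)
Line 5: ['valley'] (min_width=6, slack=3)
Line 6: ['are'] (min_width=3, slack=6)
Line 7: ['pepper'] (min_width=6, slack=3)
Line 8: ['oats', 'will'] (min_width=9, slack=0)
Line 9: ['cat', 'data'] (min_width=8, slack=1)
Line 10: ['early'] (min_width=5, slack=4)
Line 11: ['read', 'sun'] (min_width=8, slack=1)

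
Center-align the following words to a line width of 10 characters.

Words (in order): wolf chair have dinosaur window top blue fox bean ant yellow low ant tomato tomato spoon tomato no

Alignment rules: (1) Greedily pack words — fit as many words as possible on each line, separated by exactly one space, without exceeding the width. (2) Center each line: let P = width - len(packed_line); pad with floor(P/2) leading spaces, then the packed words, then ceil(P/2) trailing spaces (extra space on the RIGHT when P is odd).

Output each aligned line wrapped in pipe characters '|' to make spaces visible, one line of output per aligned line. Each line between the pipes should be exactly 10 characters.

Answer: |wolf chair|
|   have   |
| dinosaur |
|window top|
| blue fox |
| bean ant |
|yellow low|
|ant tomato|
|  tomato  |
|  spoon   |
|tomato no |

Derivation:
Line 1: ['wolf', 'chair'] (min_width=10, slack=0)
Line 2: ['have'] (min_width=4, slack=6)
Line 3: ['dinosaur'] (min_width=8, slack=2)
Line 4: ['window', 'top'] (min_width=10, slack=0)
Line 5: ['blue', 'fox'] (min_width=8, slack=2)
Line 6: ['bean', 'ant'] (min_width=8, slack=2)
Line 7: ['yellow', 'low'] (min_width=10, slack=0)
Line 8: ['ant', 'tomato'] (min_width=10, slack=0)
Line 9: ['tomato'] (min_width=6, slack=4)
Line 10: ['spoon'] (min_width=5, slack=5)
Line 11: ['tomato', 'no'] (min_width=9, slack=1)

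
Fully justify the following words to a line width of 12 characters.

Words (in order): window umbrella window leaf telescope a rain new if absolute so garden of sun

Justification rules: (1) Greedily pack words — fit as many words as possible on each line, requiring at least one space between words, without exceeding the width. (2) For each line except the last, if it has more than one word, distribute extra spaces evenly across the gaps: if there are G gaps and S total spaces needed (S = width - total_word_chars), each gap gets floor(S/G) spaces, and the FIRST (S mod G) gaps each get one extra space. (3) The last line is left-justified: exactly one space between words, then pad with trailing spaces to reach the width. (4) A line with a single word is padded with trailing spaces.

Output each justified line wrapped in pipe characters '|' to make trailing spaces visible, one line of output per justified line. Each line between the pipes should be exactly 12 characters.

Line 1: ['window'] (min_width=6, slack=6)
Line 2: ['umbrella'] (min_width=8, slack=4)
Line 3: ['window', 'leaf'] (min_width=11, slack=1)
Line 4: ['telescope', 'a'] (min_width=11, slack=1)
Line 5: ['rain', 'new', 'if'] (min_width=11, slack=1)
Line 6: ['absolute', 'so'] (min_width=11, slack=1)
Line 7: ['garden', 'of'] (min_width=9, slack=3)
Line 8: ['sun'] (min_width=3, slack=9)

Answer: |window      |
|umbrella    |
|window  leaf|
|telescope  a|
|rain  new if|
|absolute  so|
|garden    of|
|sun         |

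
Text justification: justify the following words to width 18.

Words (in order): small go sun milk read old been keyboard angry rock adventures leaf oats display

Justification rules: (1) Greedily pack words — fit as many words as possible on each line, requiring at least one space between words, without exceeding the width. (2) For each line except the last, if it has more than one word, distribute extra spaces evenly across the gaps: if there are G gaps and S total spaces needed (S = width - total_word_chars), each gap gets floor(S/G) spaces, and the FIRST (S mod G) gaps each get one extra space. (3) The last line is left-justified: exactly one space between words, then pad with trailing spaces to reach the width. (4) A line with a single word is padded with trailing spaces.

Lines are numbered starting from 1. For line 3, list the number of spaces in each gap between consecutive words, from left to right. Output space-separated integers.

Line 1: ['small', 'go', 'sun', 'milk'] (min_width=17, slack=1)
Line 2: ['read', 'old', 'been'] (min_width=13, slack=5)
Line 3: ['keyboard', 'angry'] (min_width=14, slack=4)
Line 4: ['rock', 'adventures'] (min_width=15, slack=3)
Line 5: ['leaf', 'oats', 'display'] (min_width=17, slack=1)

Answer: 5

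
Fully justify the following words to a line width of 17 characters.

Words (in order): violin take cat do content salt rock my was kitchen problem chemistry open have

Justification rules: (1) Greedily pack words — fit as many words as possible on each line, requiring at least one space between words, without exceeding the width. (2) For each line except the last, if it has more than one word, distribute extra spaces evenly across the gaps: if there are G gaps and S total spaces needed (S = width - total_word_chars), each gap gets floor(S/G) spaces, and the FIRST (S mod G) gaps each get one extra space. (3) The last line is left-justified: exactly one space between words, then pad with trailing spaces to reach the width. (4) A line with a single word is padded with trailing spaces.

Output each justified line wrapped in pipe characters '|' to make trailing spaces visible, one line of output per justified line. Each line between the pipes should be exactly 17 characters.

Answer: |violin  take  cat|
|do  content  salt|
|rock    my    was|
|kitchen   problem|
|chemistry    open|
|have             |

Derivation:
Line 1: ['violin', 'take', 'cat'] (min_width=15, slack=2)
Line 2: ['do', 'content', 'salt'] (min_width=15, slack=2)
Line 3: ['rock', 'my', 'was'] (min_width=11, slack=6)
Line 4: ['kitchen', 'problem'] (min_width=15, slack=2)
Line 5: ['chemistry', 'open'] (min_width=14, slack=3)
Line 6: ['have'] (min_width=4, slack=13)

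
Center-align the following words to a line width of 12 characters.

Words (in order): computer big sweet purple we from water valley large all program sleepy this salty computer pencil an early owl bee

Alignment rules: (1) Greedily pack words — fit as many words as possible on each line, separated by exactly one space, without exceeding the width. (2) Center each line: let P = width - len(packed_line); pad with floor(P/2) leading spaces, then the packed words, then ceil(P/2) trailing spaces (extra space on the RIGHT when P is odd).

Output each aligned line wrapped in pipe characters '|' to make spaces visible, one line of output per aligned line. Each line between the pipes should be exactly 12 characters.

Line 1: ['computer', 'big'] (min_width=12, slack=0)
Line 2: ['sweet', 'purple'] (min_width=12, slack=0)
Line 3: ['we', 'from'] (min_width=7, slack=5)
Line 4: ['water', 'valley'] (min_width=12, slack=0)
Line 5: ['large', 'all'] (min_width=9, slack=3)
Line 6: ['program'] (min_width=7, slack=5)
Line 7: ['sleepy', 'this'] (min_width=11, slack=1)
Line 8: ['salty'] (min_width=5, slack=7)
Line 9: ['computer'] (min_width=8, slack=4)
Line 10: ['pencil', 'an'] (min_width=9, slack=3)
Line 11: ['early', 'owl'] (min_width=9, slack=3)
Line 12: ['bee'] (min_width=3, slack=9)

Answer: |computer big|
|sweet purple|
|  we from   |
|water valley|
| large all  |
|  program   |
|sleepy this |
|   salty    |
|  computer  |
| pencil an  |
| early owl  |
|    bee     |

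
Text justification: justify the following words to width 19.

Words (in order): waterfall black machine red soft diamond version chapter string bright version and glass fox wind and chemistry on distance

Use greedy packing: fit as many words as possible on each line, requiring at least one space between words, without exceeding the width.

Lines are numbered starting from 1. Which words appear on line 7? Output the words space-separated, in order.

Answer: chemistry on

Derivation:
Line 1: ['waterfall', 'black'] (min_width=15, slack=4)
Line 2: ['machine', 'red', 'soft'] (min_width=16, slack=3)
Line 3: ['diamond', 'version'] (min_width=15, slack=4)
Line 4: ['chapter', 'string'] (min_width=14, slack=5)
Line 5: ['bright', 'version', 'and'] (min_width=18, slack=1)
Line 6: ['glass', 'fox', 'wind', 'and'] (min_width=18, slack=1)
Line 7: ['chemistry', 'on'] (min_width=12, slack=7)
Line 8: ['distance'] (min_width=8, slack=11)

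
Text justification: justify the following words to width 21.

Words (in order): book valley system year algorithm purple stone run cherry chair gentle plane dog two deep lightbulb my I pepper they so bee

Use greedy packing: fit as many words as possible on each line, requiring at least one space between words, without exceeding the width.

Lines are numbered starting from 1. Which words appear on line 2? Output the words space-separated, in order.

Answer: year algorithm purple

Derivation:
Line 1: ['book', 'valley', 'system'] (min_width=18, slack=3)
Line 2: ['year', 'algorithm', 'purple'] (min_width=21, slack=0)
Line 3: ['stone', 'run', 'cherry'] (min_width=16, slack=5)
Line 4: ['chair', 'gentle', 'plane'] (min_width=18, slack=3)
Line 5: ['dog', 'two', 'deep'] (min_width=12, slack=9)
Line 6: ['lightbulb', 'my', 'I', 'pepper'] (min_width=21, slack=0)
Line 7: ['they', 'so', 'bee'] (min_width=11, slack=10)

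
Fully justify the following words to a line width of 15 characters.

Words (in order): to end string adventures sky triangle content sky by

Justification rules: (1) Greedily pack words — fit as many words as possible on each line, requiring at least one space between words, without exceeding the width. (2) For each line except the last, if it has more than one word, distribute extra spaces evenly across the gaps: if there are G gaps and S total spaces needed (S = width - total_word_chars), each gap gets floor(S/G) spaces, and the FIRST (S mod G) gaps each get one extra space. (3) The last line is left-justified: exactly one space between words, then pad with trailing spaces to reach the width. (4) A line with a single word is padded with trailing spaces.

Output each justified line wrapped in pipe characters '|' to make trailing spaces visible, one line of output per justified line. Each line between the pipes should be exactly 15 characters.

Line 1: ['to', 'end', 'string'] (min_width=13, slack=2)
Line 2: ['adventures', 'sky'] (min_width=14, slack=1)
Line 3: ['triangle'] (min_width=8, slack=7)
Line 4: ['content', 'sky', 'by'] (min_width=14, slack=1)

Answer: |to  end  string|
|adventures  sky|
|triangle       |
|content sky by |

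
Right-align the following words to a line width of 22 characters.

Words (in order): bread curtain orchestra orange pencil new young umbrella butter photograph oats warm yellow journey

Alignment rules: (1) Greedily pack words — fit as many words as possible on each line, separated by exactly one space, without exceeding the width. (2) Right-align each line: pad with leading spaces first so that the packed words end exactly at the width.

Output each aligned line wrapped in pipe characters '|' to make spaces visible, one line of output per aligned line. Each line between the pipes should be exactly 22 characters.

Line 1: ['bread', 'curtain'] (min_width=13, slack=9)
Line 2: ['orchestra', 'orange'] (min_width=16, slack=6)
Line 3: ['pencil', 'new', 'young'] (min_width=16, slack=6)
Line 4: ['umbrella', 'butter'] (min_width=15, slack=7)
Line 5: ['photograph', 'oats', 'warm'] (min_width=20, slack=2)
Line 6: ['yellow', 'journey'] (min_width=14, slack=8)

Answer: |         bread curtain|
|      orchestra orange|
|      pencil new young|
|       umbrella butter|
|  photograph oats warm|
|        yellow journey|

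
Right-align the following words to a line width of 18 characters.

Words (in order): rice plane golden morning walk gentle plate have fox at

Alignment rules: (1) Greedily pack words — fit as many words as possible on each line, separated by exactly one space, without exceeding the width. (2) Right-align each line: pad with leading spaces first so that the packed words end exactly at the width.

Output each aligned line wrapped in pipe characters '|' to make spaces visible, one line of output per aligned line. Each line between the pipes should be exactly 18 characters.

Line 1: ['rice', 'plane', 'golden'] (min_width=17, slack=1)
Line 2: ['morning', 'walk'] (min_width=12, slack=6)
Line 3: ['gentle', 'plate', 'have'] (min_width=17, slack=1)
Line 4: ['fox', 'at'] (min_width=6, slack=12)

Answer: | rice plane golden|
|      morning walk|
| gentle plate have|
|            fox at|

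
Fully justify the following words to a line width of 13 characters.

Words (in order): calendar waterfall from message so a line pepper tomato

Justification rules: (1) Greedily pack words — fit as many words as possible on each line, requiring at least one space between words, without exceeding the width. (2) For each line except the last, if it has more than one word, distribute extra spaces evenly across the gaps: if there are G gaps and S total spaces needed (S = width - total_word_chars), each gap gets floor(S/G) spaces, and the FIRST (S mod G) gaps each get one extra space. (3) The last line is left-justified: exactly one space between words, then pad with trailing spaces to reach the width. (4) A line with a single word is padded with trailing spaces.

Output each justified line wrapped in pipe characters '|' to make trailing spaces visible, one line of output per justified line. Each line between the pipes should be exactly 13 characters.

Line 1: ['calendar'] (min_width=8, slack=5)
Line 2: ['waterfall'] (min_width=9, slack=4)
Line 3: ['from', 'message'] (min_width=12, slack=1)
Line 4: ['so', 'a', 'line'] (min_width=9, slack=4)
Line 5: ['pepper', 'tomato'] (min_width=13, slack=0)

Answer: |calendar     |
|waterfall    |
|from  message|
|so   a   line|
|pepper tomato|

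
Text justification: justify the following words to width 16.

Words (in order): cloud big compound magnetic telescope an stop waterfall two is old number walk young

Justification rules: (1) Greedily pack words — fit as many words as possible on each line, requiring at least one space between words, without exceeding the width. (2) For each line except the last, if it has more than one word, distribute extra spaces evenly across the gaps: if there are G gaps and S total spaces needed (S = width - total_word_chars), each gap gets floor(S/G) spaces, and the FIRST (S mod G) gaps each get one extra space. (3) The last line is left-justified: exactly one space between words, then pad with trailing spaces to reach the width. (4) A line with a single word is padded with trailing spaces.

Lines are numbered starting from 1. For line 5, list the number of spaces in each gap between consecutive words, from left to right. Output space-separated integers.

Answer: 3

Derivation:
Line 1: ['cloud', 'big'] (min_width=9, slack=7)
Line 2: ['compound'] (min_width=8, slack=8)
Line 3: ['magnetic'] (min_width=8, slack=8)
Line 4: ['telescope', 'an'] (min_width=12, slack=4)
Line 5: ['stop', 'waterfall'] (min_width=14, slack=2)
Line 6: ['two', 'is', 'old'] (min_width=10, slack=6)
Line 7: ['number', 'walk'] (min_width=11, slack=5)
Line 8: ['young'] (min_width=5, slack=11)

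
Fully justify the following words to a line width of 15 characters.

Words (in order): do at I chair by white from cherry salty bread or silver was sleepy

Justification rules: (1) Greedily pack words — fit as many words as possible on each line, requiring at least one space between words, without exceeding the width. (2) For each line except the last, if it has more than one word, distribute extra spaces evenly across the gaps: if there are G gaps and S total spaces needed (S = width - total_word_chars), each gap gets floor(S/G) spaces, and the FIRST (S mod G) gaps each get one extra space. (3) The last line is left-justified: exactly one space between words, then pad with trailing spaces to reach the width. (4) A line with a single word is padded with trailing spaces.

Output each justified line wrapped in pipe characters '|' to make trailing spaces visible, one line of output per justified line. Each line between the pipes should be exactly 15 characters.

Line 1: ['do', 'at', 'I', 'chair'] (min_width=13, slack=2)
Line 2: ['by', 'white', 'from'] (min_width=13, slack=2)
Line 3: ['cherry', 'salty'] (min_width=12, slack=3)
Line 4: ['bread', 'or', 'silver'] (min_width=15, slack=0)
Line 5: ['was', 'sleepy'] (min_width=10, slack=5)

Answer: |do  at  I chair|
|by  white  from|
|cherry    salty|
|bread or silver|
|was sleepy     |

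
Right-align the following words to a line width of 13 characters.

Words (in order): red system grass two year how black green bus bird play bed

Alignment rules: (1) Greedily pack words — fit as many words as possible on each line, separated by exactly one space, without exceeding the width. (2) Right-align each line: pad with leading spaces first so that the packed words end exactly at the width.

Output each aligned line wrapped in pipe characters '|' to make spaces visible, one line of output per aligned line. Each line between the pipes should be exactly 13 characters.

Answer: |   red system|
|    grass two|
|     year how|
|  black green|
|bus bird play|
|          bed|

Derivation:
Line 1: ['red', 'system'] (min_width=10, slack=3)
Line 2: ['grass', 'two'] (min_width=9, slack=4)
Line 3: ['year', 'how'] (min_width=8, slack=5)
Line 4: ['black', 'green'] (min_width=11, slack=2)
Line 5: ['bus', 'bird', 'play'] (min_width=13, slack=0)
Line 6: ['bed'] (min_width=3, slack=10)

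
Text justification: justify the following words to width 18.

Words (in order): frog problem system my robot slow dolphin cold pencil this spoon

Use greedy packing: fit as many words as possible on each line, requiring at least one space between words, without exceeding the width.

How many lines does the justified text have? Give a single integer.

Answer: 4

Derivation:
Line 1: ['frog', 'problem'] (min_width=12, slack=6)
Line 2: ['system', 'my', 'robot'] (min_width=15, slack=3)
Line 3: ['slow', 'dolphin', 'cold'] (min_width=17, slack=1)
Line 4: ['pencil', 'this', 'spoon'] (min_width=17, slack=1)
Total lines: 4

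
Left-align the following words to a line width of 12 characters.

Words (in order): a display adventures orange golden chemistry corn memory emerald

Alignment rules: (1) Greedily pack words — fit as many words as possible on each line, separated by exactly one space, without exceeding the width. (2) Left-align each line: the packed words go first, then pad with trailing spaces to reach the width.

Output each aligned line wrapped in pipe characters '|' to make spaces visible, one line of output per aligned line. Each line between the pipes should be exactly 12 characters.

Line 1: ['a', 'display'] (min_width=9, slack=3)
Line 2: ['adventures'] (min_width=10, slack=2)
Line 3: ['orange'] (min_width=6, slack=6)
Line 4: ['golden'] (min_width=6, slack=6)
Line 5: ['chemistry'] (min_width=9, slack=3)
Line 6: ['corn', 'memory'] (min_width=11, slack=1)
Line 7: ['emerald'] (min_width=7, slack=5)

Answer: |a display   |
|adventures  |
|orange      |
|golden      |
|chemistry   |
|corn memory |
|emerald     |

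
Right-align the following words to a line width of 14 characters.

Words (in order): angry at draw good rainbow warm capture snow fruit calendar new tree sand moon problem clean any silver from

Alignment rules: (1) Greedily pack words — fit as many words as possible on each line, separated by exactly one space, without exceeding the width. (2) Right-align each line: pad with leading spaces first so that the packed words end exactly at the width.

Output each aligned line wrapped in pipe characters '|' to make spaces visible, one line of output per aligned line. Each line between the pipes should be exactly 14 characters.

Line 1: ['angry', 'at', 'draw'] (min_width=13, slack=1)
Line 2: ['good', 'rainbow'] (min_width=12, slack=2)
Line 3: ['warm', 'capture'] (min_width=12, slack=2)
Line 4: ['snow', 'fruit'] (min_width=10, slack=4)
Line 5: ['calendar', 'new'] (min_width=12, slack=2)
Line 6: ['tree', 'sand', 'moon'] (min_width=14, slack=0)
Line 7: ['problem', 'clean'] (min_width=13, slack=1)
Line 8: ['any', 'silver'] (min_width=10, slack=4)
Line 9: ['from'] (min_width=4, slack=10)

Answer: | angry at draw|
|  good rainbow|
|  warm capture|
|    snow fruit|
|  calendar new|
|tree sand moon|
| problem clean|
|    any silver|
|          from|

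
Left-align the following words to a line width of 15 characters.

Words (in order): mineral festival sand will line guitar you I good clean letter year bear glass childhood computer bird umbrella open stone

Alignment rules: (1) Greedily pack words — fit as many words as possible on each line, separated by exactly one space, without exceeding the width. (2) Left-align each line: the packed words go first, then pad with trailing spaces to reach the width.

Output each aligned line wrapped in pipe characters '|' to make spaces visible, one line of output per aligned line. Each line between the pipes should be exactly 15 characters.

Line 1: ['mineral'] (min_width=7, slack=8)
Line 2: ['festival', 'sand'] (min_width=13, slack=2)
Line 3: ['will', 'line'] (min_width=9, slack=6)
Line 4: ['guitar', 'you', 'I'] (min_width=12, slack=3)
Line 5: ['good', 'clean'] (min_width=10, slack=5)
Line 6: ['letter', 'year'] (min_width=11, slack=4)
Line 7: ['bear', 'glass'] (min_width=10, slack=5)
Line 8: ['childhood'] (min_width=9, slack=6)
Line 9: ['computer', 'bird'] (min_width=13, slack=2)
Line 10: ['umbrella', 'open'] (min_width=13, slack=2)
Line 11: ['stone'] (min_width=5, slack=10)

Answer: |mineral        |
|festival sand  |
|will line      |
|guitar you I   |
|good clean     |
|letter year    |
|bear glass     |
|childhood      |
|computer bird  |
|umbrella open  |
|stone          |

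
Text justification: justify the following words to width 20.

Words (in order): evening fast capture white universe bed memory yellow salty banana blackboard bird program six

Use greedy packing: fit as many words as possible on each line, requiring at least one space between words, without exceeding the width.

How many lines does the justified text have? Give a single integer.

Answer: 5

Derivation:
Line 1: ['evening', 'fast', 'capture'] (min_width=20, slack=0)
Line 2: ['white', 'universe', 'bed'] (min_width=18, slack=2)
Line 3: ['memory', 'yellow', 'salty'] (min_width=19, slack=1)
Line 4: ['banana', 'blackboard'] (min_width=17, slack=3)
Line 5: ['bird', 'program', 'six'] (min_width=16, slack=4)
Total lines: 5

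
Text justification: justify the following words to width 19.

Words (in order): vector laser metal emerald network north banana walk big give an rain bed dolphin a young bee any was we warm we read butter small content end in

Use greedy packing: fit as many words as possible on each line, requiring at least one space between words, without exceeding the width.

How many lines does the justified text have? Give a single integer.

Answer: 9

Derivation:
Line 1: ['vector', 'laser', 'metal'] (min_width=18, slack=1)
Line 2: ['emerald', 'network'] (min_width=15, slack=4)
Line 3: ['north', 'banana', 'walk'] (min_width=17, slack=2)
Line 4: ['big', 'give', 'an', 'rain'] (min_width=16, slack=3)
Line 5: ['bed', 'dolphin', 'a', 'young'] (min_width=19, slack=0)
Line 6: ['bee', 'any', 'was', 'we', 'warm'] (min_width=19, slack=0)
Line 7: ['we', 'read', 'butter'] (min_width=14, slack=5)
Line 8: ['small', 'content', 'end'] (min_width=17, slack=2)
Line 9: ['in'] (min_width=2, slack=17)
Total lines: 9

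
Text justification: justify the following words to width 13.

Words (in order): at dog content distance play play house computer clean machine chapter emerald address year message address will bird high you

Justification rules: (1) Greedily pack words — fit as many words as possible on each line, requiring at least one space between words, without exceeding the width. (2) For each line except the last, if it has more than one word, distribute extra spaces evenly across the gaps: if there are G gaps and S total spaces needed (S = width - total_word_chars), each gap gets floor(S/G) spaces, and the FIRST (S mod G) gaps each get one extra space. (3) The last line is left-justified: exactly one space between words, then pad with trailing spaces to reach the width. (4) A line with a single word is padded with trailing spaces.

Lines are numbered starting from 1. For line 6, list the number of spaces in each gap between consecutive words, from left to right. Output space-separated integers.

Answer: 1

Derivation:
Line 1: ['at', 'dog'] (min_width=6, slack=7)
Line 2: ['content'] (min_width=7, slack=6)
Line 3: ['distance', 'play'] (min_width=13, slack=0)
Line 4: ['play', 'house'] (min_width=10, slack=3)
Line 5: ['computer'] (min_width=8, slack=5)
Line 6: ['clean', 'machine'] (min_width=13, slack=0)
Line 7: ['chapter'] (min_width=7, slack=6)
Line 8: ['emerald'] (min_width=7, slack=6)
Line 9: ['address', 'year'] (min_width=12, slack=1)
Line 10: ['message'] (min_width=7, slack=6)
Line 11: ['address', 'will'] (min_width=12, slack=1)
Line 12: ['bird', 'high', 'you'] (min_width=13, slack=0)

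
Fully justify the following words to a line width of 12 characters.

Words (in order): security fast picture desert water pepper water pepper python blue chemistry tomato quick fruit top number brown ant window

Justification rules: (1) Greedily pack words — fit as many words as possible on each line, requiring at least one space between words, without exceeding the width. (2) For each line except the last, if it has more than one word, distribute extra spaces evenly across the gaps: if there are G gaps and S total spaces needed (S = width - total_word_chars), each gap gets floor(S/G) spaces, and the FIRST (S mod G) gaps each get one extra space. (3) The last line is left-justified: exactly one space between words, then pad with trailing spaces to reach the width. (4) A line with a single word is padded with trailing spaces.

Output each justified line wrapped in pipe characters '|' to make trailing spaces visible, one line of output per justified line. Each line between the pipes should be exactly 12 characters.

Line 1: ['security'] (min_width=8, slack=4)
Line 2: ['fast', 'picture'] (min_width=12, slack=0)
Line 3: ['desert', 'water'] (min_width=12, slack=0)
Line 4: ['pepper', 'water'] (min_width=12, slack=0)
Line 5: ['pepper'] (min_width=6, slack=6)
Line 6: ['python', 'blue'] (min_width=11, slack=1)
Line 7: ['chemistry'] (min_width=9, slack=3)
Line 8: ['tomato', 'quick'] (min_width=12, slack=0)
Line 9: ['fruit', 'top'] (min_width=9, slack=3)
Line 10: ['number', 'brown'] (min_width=12, slack=0)
Line 11: ['ant', 'window'] (min_width=10, slack=2)

Answer: |security    |
|fast picture|
|desert water|
|pepper water|
|pepper      |
|python  blue|
|chemistry   |
|tomato quick|
|fruit    top|
|number brown|
|ant window  |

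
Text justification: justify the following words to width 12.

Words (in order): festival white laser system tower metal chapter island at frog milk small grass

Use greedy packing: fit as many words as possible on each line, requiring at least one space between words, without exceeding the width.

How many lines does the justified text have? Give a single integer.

Line 1: ['festival'] (min_width=8, slack=4)
Line 2: ['white', 'laser'] (min_width=11, slack=1)
Line 3: ['system', 'tower'] (min_width=12, slack=0)
Line 4: ['metal'] (min_width=5, slack=7)
Line 5: ['chapter'] (min_width=7, slack=5)
Line 6: ['island', 'at'] (min_width=9, slack=3)
Line 7: ['frog', 'milk'] (min_width=9, slack=3)
Line 8: ['small', 'grass'] (min_width=11, slack=1)
Total lines: 8

Answer: 8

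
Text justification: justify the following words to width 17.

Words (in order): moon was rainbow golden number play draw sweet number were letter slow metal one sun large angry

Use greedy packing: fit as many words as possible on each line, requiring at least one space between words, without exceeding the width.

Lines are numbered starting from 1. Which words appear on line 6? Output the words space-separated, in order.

Line 1: ['moon', 'was', 'rainbow'] (min_width=16, slack=1)
Line 2: ['golden', 'number'] (min_width=13, slack=4)
Line 3: ['play', 'draw', 'sweet'] (min_width=15, slack=2)
Line 4: ['number', 'were'] (min_width=11, slack=6)
Line 5: ['letter', 'slow', 'metal'] (min_width=17, slack=0)
Line 6: ['one', 'sun', 'large'] (min_width=13, slack=4)
Line 7: ['angry'] (min_width=5, slack=12)

Answer: one sun large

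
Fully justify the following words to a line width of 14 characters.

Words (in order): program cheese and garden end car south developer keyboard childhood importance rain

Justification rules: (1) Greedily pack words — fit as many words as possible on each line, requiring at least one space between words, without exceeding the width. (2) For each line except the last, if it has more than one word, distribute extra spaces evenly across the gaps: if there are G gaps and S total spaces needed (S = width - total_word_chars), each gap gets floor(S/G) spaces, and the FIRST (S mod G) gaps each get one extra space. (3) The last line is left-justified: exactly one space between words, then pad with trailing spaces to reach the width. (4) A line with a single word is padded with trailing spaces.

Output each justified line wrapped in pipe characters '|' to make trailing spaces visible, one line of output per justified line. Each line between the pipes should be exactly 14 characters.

Line 1: ['program', 'cheese'] (min_width=14, slack=0)
Line 2: ['and', 'garden', 'end'] (min_width=14, slack=0)
Line 3: ['car', 'south'] (min_width=9, slack=5)
Line 4: ['developer'] (min_width=9, slack=5)
Line 5: ['keyboard'] (min_width=8, slack=6)
Line 6: ['childhood'] (min_width=9, slack=5)
Line 7: ['importance'] (min_width=10, slack=4)
Line 8: ['rain'] (min_width=4, slack=10)

Answer: |program cheese|
|and garden end|
|car      south|
|developer     |
|keyboard      |
|childhood     |
|importance    |
|rain          |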